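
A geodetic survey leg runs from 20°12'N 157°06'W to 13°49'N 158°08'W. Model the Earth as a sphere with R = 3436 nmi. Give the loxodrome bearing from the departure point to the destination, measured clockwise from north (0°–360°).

188.8°

Meridional parts: M(φ₁)=+0.3601, M(φ₂)=+0.2435 → ΔM = -0.1166;  Δλ = -0.0180 rad
tan C = Δλ / ΔM = +0.1547 → C = 188.79°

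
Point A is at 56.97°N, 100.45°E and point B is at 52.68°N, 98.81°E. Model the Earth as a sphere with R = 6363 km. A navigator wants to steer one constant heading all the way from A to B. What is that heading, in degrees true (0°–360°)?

192.4°

Δψ = ln[tan(π/4+φ₂/2)/tan(π/4+φ₁/2)] = -0.1301
Δλ = -0.0286 rad (taken the short way round)
course = atan2(Δλ, Δψ) = 192.41°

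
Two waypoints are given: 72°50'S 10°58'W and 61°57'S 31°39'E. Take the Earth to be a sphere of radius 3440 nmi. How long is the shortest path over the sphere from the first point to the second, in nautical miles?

1142 nmi

cos σ = sin φ₁ sin φ₂ + cos φ₁ cos φ₂ cos Δλ
      = sin(-72.83°)sin(-61.95°) + cos(-72.83°)cos(-61.95°)cos(42.62°) = 0.9454
σ = 19.028° → d = Rσ = 3440·0.33210 = 1142 nmi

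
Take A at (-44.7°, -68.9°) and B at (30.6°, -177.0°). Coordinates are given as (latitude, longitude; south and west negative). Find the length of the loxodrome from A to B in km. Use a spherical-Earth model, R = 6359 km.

13802 km

Rhumb course C = atan2(Δλ, Δψ) with Δψ = ln[tan(π/4+φ₂/2)/tan(π/4+φ₁/2)] = +1.4354, Δλ = -1.8867 → C = 307.26°
d = R·|Δφ| / |cos C| = 6359·1.31423 / 0.60549 = 13802 km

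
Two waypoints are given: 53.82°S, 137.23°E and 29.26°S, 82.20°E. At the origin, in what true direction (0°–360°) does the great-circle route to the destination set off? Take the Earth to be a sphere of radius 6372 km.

N = sin Δλ·cos φ₂ = -0.7149;  D = cos φ₁ sin φ₂ − sin φ₁ cos φ₂ cos Δλ = +0.1151
initial course = atan2(N, D) = 279.14°

279.1°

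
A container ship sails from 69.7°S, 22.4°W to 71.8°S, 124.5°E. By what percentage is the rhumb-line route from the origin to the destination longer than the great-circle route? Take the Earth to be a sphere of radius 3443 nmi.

31.4%

Great circle: σ = 0.6432 rad → d_gc = Rσ = 2214.5 nmi
Rhumb: Δφ = -0.0367, Δλ = +2.5639, Δψ = -0.1113, q = Δφ/Δψ = 0.3294 → d_rh = R√(Δφ²+q²Δλ²) = 2910.2 nmi
Excess = (2910.2 − 2214.5) / 2214.5 = 695.7 / 2214.5 = 31.42% ≈ 31.4%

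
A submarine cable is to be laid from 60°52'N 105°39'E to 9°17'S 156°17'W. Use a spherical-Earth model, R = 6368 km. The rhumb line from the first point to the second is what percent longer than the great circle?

Great circle: σ = 1.7807 rad → d_gc = Rσ = 11339.3 km
Rhumb: Δφ = -1.2243, Δλ = +1.7116, Δψ = -1.5104, q = Δφ/Δψ = 0.8106 → d_rh = R√(Δφ²+q²Δλ²) = 11783.6 km
Excess = (11783.6 − 11339.3) / 11339.3 = 444.3 / 11339.3 = 3.92% ≈ 3.9%

3.9%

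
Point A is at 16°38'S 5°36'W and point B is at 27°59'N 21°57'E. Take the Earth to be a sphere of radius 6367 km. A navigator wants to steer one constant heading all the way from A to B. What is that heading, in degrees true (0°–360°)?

Δψ = ln[tan(π/4+φ₂/2)/tan(π/4+φ₁/2)] = +0.8035
Δλ = +0.4808 rad (taken the short way round)
course = atan2(Δλ, Δψ) = 30.90°

30.9°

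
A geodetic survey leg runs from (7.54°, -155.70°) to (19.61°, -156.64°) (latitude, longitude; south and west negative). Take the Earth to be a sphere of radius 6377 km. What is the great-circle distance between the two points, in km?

1347 km

Haversine: a = sin²(Δφ/2)+cos φ₁ cos φ₂ sin²(Δλ/2) = 0.01112;  σ = 2·atan2(√a,√(1−a))
σ = 12.104° → d = Rσ = 6377·0.21126 = 1347 km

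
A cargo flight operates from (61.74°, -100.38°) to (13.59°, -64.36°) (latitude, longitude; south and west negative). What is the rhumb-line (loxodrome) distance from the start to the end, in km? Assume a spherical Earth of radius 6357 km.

6101 km

Δψ = ln[tan(π/4+φ₂/2)/tan(π/4+φ₁/2)] = -1.1399;  Δφ = -0.8404 rad,  Δλ = +0.6287 rad
q = Δφ/Δψ = 0.7372
d = R·√(Δφ² + q²Δλ²) = 6357·0.95971 = 6101 km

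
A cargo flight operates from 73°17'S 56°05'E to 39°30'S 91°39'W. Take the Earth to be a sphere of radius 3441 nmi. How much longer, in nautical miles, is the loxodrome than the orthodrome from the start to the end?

Great circle: cos σ = sin φ₁ sin φ₂ + cos φ₁ cos φ₂ cos Δλ,  σ = 1.1357 rad → d_gc = 3907.8 nmi
Rhumb line: Δψ = +1.1663, q = Δφ/Δψ = 0.5056, d_rh = R√(Δφ²+q²Δλ²) = 4923.1 nmi
Excess = 4923.1 − 3907.8 = 1015.3 ≈ 1015 nmi

1015 nmi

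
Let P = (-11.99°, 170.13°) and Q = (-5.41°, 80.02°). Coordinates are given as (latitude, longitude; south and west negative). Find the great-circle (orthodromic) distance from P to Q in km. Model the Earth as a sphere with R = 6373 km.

9898 km

Haversine: a = sin²(Δφ/2)+cos φ₁ cos φ₂ sin²(Δλ/2) = 0.49114;  σ = 2·atan2(√a,√(1−a))
σ = 88.985° → d = Rσ = 6373·1.55308 = 9898 km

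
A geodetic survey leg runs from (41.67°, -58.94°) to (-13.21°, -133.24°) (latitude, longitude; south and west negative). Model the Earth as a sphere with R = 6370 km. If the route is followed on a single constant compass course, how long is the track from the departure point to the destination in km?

9786 km

Δψ = ln[tan(π/4+φ₂/2)/tan(π/4+φ₁/2)] = -1.0341;  Δφ = -0.9578 rad,  Δλ = -1.2968 rad
q = Δφ/Δψ = 0.9263
d = R·√(Δφ² + q²Δλ²) = 6370·1.53633 = 9786 km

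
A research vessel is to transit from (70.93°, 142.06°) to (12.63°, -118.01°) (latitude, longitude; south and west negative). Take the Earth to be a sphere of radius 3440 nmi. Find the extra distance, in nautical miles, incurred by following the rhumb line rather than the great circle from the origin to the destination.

367 nmi

Great circle: cos σ = sin φ₁ sin φ₂ + cos φ₁ cos φ₂ cos Δλ,  σ = 1.4185 rad → d_gc = 4879.8 nmi
Rhumb line: Δψ = -1.5617, q = Δφ/Δψ = 0.6515, d_rh = R√(Δφ²+q²Δλ²) = 5247.2 nmi
Excess = 5247.2 − 4879.8 = 367.4 ≈ 367 nmi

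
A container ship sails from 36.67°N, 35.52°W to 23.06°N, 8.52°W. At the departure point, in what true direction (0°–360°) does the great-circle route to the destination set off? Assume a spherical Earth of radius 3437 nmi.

112.8°

θ = atan2( sin Δλ·cos φ₂ ,  cos φ₁ sin φ₂ − sin φ₁ cos φ₂ cos Δλ )
  = atan2(+0.4177, -0.1754) = 112.78°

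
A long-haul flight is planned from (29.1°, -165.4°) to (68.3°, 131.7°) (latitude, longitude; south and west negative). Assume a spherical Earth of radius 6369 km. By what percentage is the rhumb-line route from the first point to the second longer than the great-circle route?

Great circle: σ = 0.9285 rad → d_gc = Rσ = 5913.5 km
Rhumb: Δφ = +0.6842, Δλ = -1.0978, Δψ = +1.1208, q = Δφ/Δψ = 0.6105 → d_rh = R√(Δφ²+q²Δλ²) = 6099.6 km
Excess = (6099.6 − 5913.5) / 5913.5 = 186.1 / 5913.5 = 3.147% ≈ 3.1%

3.1%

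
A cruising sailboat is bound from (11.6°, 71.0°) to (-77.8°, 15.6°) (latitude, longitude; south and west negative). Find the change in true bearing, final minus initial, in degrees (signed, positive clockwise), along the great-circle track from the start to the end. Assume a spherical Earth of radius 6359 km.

Initial bearing θ₁ = atan2(sin Δλ cos φ₂, cos φ₁ sin φ₂ − sin φ₁ cos φ₂ cos Δλ) = 190.05°
Final bearing θ₂ = (initial bearing from the destination back to the start) + 180° = 233.98°
Δθ = θ₂ − θ₁ = +43.9°

+43.9°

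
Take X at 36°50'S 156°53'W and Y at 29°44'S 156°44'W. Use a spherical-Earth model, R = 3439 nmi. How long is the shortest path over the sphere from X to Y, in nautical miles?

426 nmi

Haversine: a = sin²(Δφ/2)+cos φ₁ cos φ₂ sin²(Δλ/2) = 0.00384;  σ = 2·atan2(√a,√(1−a))
σ = 7.101° → d = Rσ = 3439·0.12394 = 426 nmi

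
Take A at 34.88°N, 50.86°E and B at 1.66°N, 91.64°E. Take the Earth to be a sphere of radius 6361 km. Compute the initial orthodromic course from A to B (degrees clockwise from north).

122.1°

θ = atan2( sin Δλ·cos φ₂ ,  cos φ₁ sin φ₂ − sin φ₁ cos φ₂ cos Δλ )
  = atan2(+0.6529, -0.4091) = 122.07°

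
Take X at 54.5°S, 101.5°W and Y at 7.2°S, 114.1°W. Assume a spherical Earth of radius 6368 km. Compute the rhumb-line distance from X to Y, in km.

5379 km

Δψ = ln[tan(π/4+φ₂/2)/tan(π/4+φ₁/2)] = +1.0131;  Δφ = +0.8255 rad,  Δλ = -0.2199 rad
q = Δφ/Δψ = 0.8149
d = R·√(Δφ² + q²Δλ²) = 6368·0.84477 = 5379 km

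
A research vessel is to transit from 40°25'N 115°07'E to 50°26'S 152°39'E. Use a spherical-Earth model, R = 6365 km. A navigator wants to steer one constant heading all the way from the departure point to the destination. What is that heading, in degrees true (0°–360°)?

Δψ = ln[tan(π/4+φ₂/2)/tan(π/4+φ₁/2)] = -1.7949
Δλ = +0.6551 rad (taken the short way round)
course = atan2(Δλ, Δψ) = 159.95°

159.9°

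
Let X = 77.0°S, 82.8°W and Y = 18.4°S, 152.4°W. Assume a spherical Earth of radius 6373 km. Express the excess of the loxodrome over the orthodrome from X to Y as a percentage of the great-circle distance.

3.9%

Great circle: σ = 1.1789 rad → d_gc = Rσ = 7513.0 km
Rhumb: Δφ = +1.0228, Δλ = -1.2147, Δψ = +1.8453, q = Δφ/Δψ = 0.5542 → d_rh = R√(Δφ²+q²Δλ²) = 7803.6 km
Excess = (7803.6 − 7513.0) / 7513.0 = 290.6 / 7513.0 = 3.87% ≈ 3.9%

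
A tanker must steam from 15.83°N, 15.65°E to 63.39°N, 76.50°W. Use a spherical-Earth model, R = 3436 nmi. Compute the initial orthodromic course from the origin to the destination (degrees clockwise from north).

θ = atan2( sin Δλ·cos φ₂ ,  cos φ₁ sin φ₂ − sin φ₁ cos φ₂ cos Δλ )
  = atan2(-0.4476, +0.8648) = 332.63°

332.6°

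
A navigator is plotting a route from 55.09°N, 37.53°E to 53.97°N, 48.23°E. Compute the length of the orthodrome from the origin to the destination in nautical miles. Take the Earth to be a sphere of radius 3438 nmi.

378 nmi

Haversine: a = sin²(Δφ/2)+cos φ₁ cos φ₂ sin²(Δλ/2) = 0.00302;  σ = 2·atan2(√a,√(1−a))
σ = 6.303° → d = Rσ = 3438·0.11000 = 378 nmi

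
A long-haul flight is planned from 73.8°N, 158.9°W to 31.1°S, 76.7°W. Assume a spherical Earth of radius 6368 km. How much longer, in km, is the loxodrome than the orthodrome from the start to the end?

342 km

Great circle: cos σ = sin φ₁ sin φ₂ + cos φ₁ cos φ₂ cos Δλ,  σ = 2.0529 rad → d_gc = 13072.6 km
Rhumb line: Δψ = -2.5213, q = Δφ/Δψ = 0.7262, d_rh = R√(Δφ²+q²Δλ²) = 13414.2 km
Excess = 13414.2 − 13072.6 = 341.6 ≈ 342 km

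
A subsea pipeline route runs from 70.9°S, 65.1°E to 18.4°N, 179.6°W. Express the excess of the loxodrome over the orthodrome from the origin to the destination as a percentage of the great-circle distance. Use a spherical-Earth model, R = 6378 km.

6.8%

Great circle: σ = 2.0164 rad → d_gc = Rσ = 12860.3 km
Rhumb: Δφ = +1.5586, Δλ = +2.0124, Δψ = +2.1092, q = Δφ/Δψ = 0.7390 → d_rh = R√(Δφ²+q²Δλ²) = 13739.3 km
Excess = (13739.3 − 12860.3) / 12860.3 = 879.0 / 12860.3 = 6.83% ≈ 6.8%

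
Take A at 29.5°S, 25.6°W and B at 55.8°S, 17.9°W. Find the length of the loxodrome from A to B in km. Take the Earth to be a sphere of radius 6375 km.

Δψ = ln[tan(π/4+φ₂/2)/tan(π/4+φ₁/2)] = -0.6396;  Δφ = -0.4590 rad,  Δλ = +0.1344 rad
q = Δφ/Δψ = 0.7177
d = R·√(Δφ² + q²Δλ²) = 6375·0.46905 = 2990 km

2990 km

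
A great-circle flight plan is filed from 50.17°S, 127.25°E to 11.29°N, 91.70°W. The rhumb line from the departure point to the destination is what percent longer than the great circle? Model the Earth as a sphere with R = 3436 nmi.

7.2%

Great circle: σ = 2.2638 rad → d_gc = Rσ = 7778.3 nmi
Rhumb: Δφ = +1.0727, Δλ = +2.4618, Δψ = +1.2136, q = Δφ/Δψ = 0.8839 → d_rh = R√(Δφ²+q²Δλ²) = 8335.4 nmi
Excess = (8335.4 − 7778.3) / 7778.3 = 557.1 / 7778.3 = 7.16% ≈ 7.2%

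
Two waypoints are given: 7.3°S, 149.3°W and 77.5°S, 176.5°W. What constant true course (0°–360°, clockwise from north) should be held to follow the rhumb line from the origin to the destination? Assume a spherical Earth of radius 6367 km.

192.8°

Meridional parts: M(φ₁)=-0.1278, M(φ₂)=-2.2117 → ΔM = -2.0839;  Δλ = -0.4747 rad
tan C = Δλ / ΔM = +0.2278 → C = 192.83°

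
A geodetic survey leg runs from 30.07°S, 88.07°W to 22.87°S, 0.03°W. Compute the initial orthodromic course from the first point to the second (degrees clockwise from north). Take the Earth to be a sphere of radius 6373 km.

θ = atan2( sin Δλ·cos φ₂ ,  cos φ₁ sin φ₂ − sin φ₁ cos φ₂ cos Δλ )
  = atan2(+0.9208, -0.3205) = 109.19°

109.2°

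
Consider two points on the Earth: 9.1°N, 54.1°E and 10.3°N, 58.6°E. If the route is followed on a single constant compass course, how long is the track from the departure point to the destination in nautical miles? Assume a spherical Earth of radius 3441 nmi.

276 nmi

Δψ = ln[tan(π/4+φ₂/2)/tan(π/4+φ₁/2)] = +0.0212;  Δφ = +0.0209 rad,  Δλ = +0.0785 rad
q = Δφ/Δψ = 0.9857
d = R·√(Δφ² + q²Δλ²) = 3441·0.08020 = 276 nmi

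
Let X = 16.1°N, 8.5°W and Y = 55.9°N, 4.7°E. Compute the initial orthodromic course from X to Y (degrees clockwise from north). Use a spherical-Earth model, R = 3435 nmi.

θ = atan2( sin Δλ·cos φ₂ ,  cos φ₁ sin φ₂ − sin φ₁ cos φ₂ cos Δλ )
  = atan2(+0.1280, +0.6442) = 11.24°

11.2°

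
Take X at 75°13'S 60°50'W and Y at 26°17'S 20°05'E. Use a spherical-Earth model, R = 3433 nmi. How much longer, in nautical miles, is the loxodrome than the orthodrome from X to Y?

Great circle: cos σ = sin φ₁ sin φ₂ + cos φ₁ cos φ₂ cos Δλ,  σ = 1.0880 rad → d_gc = 3735.1 nmi
Rhumb line: Δψ = +1.5666, q = Δφ/Δψ = 0.5452, d_rh = R√(Δφ²+q²Δλ²) = 3947.5 nmi
Excess = 3947.5 − 3735.1 = 212.4 ≈ 212 nmi

212 nmi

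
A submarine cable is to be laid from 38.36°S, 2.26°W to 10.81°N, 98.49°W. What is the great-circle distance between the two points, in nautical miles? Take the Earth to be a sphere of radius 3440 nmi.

6096 nmi

cos σ = sin φ₁ sin φ₂ + cos φ₁ cos φ₂ cos Δλ
      = sin(-38.36°)sin(10.81°) + cos(-38.36°)cos(10.81°)cos(-96.23°) = -0.2000
σ = 101.536° → d = Rσ = 3440·1.77213 = 6096 nmi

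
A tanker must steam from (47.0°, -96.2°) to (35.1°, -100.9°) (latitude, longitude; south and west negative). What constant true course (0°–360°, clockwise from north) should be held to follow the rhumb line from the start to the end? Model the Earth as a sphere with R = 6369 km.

196.5°

Δψ = ln[tan(π/4+φ₂/2)/tan(π/4+φ₁/2)] = -0.2767
Δλ = -0.0820 rad (taken the short way round)
course = atan2(Δλ, Δψ) = 196.52°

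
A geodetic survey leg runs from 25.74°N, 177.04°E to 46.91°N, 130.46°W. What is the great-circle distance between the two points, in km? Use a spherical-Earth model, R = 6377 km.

Haversine: a = sin²(Δφ/2)+cos φ₁ cos φ₂ sin²(Δλ/2) = 0.15412;  σ = 2·atan2(√a,√(1−a))
σ = 46.230° → d = Rσ = 6377·0.80687 = 5145 km

5145 km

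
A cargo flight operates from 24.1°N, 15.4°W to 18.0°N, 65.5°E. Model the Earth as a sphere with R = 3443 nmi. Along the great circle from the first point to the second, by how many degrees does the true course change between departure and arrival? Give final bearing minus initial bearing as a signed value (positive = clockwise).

+34.1°

Initial bearing θ₁ = atan2(sin Δλ cos φ₂, cos φ₁ sin φ₂ − sin φ₁ cos φ₂ cos Δλ) = 76.78°
Final bearing θ₂ = (initial bearing from the destination back to the start) + 180° = 110.87°
Δθ = θ₂ − θ₁ = +34.1°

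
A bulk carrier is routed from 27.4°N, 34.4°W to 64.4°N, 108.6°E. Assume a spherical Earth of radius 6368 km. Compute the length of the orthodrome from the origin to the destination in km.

Haversine: a = sin²(Δφ/2)+cos φ₁ cos φ₂ sin²(Δλ/2) = 0.44567;  σ = 2·atan2(√a,√(1−a))
σ = 83.762° → d = Rσ = 6368·1.46192 = 9310 km

9310 km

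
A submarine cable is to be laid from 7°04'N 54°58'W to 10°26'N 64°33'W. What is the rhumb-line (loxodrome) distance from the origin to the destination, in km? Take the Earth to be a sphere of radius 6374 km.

1118 km

Rhumb course C = atan2(Δλ, Δψ) with Δψ = ln[tan(π/4+φ₂/2)/tan(π/4+φ₁/2)] = +0.0595, Δλ = -0.1673 → C = 289.57°
d = R·|Δφ| / |cos C| = 6374·0.05876 / 0.33496 = 1118 km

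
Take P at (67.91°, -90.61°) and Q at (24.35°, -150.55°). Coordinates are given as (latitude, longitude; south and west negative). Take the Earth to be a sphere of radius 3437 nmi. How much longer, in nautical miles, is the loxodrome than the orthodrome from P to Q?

Great circle: cos σ = sin φ₁ sin φ₂ + cos φ₁ cos φ₂ cos Δλ,  σ = 0.9840 rad → d_gc = 3382.2 nmi
Rhumb line: Δψ = -1.1954, q = Δφ/Δψ = 0.6360, d_rh = R√(Δφ²+q²Δλ²) = 3472.4 nmi
Excess = 3472.4 − 3382.2 = 90.2 ≈ 90 nmi

90 nmi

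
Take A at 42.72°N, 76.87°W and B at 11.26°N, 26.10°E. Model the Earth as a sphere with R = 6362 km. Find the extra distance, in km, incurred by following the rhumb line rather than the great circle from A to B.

404 km

Great circle: cos σ = sin φ₁ sin φ₂ + cos φ₁ cos φ₂ cos Δλ,  σ = 1.6000 rad → d_gc = 10179.5 km
Rhumb line: Δψ = -0.6284, q = Δφ/Δψ = 0.8738, d_rh = R√(Δφ²+q²Δλ²) = 10583.9 km
Excess = 10583.9 − 10179.5 = 404.4 ≈ 404 km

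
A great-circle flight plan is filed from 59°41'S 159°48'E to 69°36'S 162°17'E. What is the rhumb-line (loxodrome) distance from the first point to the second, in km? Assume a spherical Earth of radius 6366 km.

1108 km

Rhumb course C = atan2(Δλ, Δψ) with Δψ = ln[tan(π/4+φ₂/2)/tan(π/4+φ₁/2)] = -0.4092, Δλ = +0.0433 → C = 173.95°
d = R·|Δφ| / |cos C| = 6366·0.17308 / 0.99444 = 1108 km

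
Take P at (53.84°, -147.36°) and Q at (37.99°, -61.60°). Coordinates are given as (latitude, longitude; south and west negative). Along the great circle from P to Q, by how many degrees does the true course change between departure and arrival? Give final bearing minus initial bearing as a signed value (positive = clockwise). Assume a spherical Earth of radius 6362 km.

At departure: θ₁ = atan2(sin Δλ cos φ₂, cos φ₁ sin φ₂ − sin φ₁ cos φ₂ cos Δλ) = 68.09°
At arrival: θ₂ = atan2(sin Δλ cos φ₁, −cos φ₂ sin φ₁ + sin φ₂ cos φ₁ cos Δλ) = 136.01°
Δθ = θ₂ − θ₁ = +67.9°

+67.9°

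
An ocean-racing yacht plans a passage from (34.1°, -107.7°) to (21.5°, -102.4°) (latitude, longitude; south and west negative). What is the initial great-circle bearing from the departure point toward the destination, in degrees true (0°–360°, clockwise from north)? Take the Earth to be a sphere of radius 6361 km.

158.3°

N = sin Δλ·cos φ₂ = +0.0859;  D = cos φ₁ sin φ₂ − sin φ₁ cos φ₂ cos Δλ = -0.2159
initial course = atan2(N, D) = 158.30°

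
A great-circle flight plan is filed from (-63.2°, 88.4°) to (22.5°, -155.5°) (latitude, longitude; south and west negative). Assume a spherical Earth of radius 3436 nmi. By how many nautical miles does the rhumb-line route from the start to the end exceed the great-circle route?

355 nmi

Great circle: cos σ = sin φ₁ sin φ₂ + cos φ₁ cos φ₂ cos Δλ,  σ = 2.1233 rad → d_gc = 7295.7 nmi
Rhumb line: Δψ = +1.8377, q = Δφ/Δψ = 0.8139, d_rh = R√(Δφ²+q²Δλ²) = 7650.3 nmi
Excess = 7650.3 − 7295.7 = 354.6 ≈ 355 nmi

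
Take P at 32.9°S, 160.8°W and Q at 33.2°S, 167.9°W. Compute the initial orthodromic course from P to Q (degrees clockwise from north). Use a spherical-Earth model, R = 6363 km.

265.2°

N = sin Δλ·cos φ₂ = -0.1034;  D = cos φ₁ sin φ₂ − sin φ₁ cos φ₂ cos Δλ = -0.0087
initial course = atan2(N, D) = 265.18°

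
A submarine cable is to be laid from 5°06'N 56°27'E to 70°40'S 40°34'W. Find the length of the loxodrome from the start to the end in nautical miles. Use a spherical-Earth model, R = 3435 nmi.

6144 nmi

Δψ = ln[tan(π/4+φ₂/2)/tan(π/4+φ₁/2)] = -1.8591;  Δφ = -1.3224 rad,  Δλ = -1.6933 rad
q = Δφ/Δψ = 0.7113
d = R·√(Δφ² + q²Δλ²) = 3435·1.78865 = 6144 nmi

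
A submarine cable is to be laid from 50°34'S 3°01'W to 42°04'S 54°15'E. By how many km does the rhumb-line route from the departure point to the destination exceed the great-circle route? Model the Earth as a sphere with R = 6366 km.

102 km

Great circle: cos σ = sin φ₁ sin φ₂ + cos φ₁ cos φ₂ cos Δλ,  σ = 0.6881 rad → d_gc = 4380.5 km
Rhumb line: Δψ = +0.2154, q = Δφ/Δψ = 0.6886, d_rh = R√(Δφ²+q²Δλ²) = 4482.3 km
Excess = 4482.3 − 4380.5 = 101.8 ≈ 102 km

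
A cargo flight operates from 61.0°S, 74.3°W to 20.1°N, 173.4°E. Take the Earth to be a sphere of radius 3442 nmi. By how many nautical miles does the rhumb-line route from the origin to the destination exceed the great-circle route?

305 nmi

Great circle: cos σ = sin φ₁ sin φ₂ + cos φ₁ cos φ₂ cos Δλ,  σ = 2.0639 rad → d_gc = 7103.82 nmi
Rhumb line: Δψ = +1.7106, q = Δφ/Δψ = 0.8274, d_rh = R√(Δφ²+q²Δλ²) = 7409.31 nmi
Excess = 7409.31 − 7103.82 = 305.49 ≈ 305 nmi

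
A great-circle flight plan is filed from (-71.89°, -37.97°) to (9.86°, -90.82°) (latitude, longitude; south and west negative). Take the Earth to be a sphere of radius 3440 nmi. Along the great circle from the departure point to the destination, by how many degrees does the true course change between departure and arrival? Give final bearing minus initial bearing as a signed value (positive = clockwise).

+37.4°

At departure: θ₁ = atan2(sin Δλ cos φ₂, cos φ₁ sin φ₂ − sin φ₁ cos φ₂ cos Δλ) = 308.24°
At arrival: θ₂ = atan2(sin Δλ cos φ₁, −cos φ₂ sin φ₁ + sin φ₂ cos φ₁ cos Δλ) = 345.65°
Δθ = θ₂ − θ₁ = +37.4°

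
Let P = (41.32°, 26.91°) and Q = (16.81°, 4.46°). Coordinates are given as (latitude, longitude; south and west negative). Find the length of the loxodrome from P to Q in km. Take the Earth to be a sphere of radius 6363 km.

Rhumb course C = atan2(Δλ, Δψ) with Δψ = ln[tan(π/4+φ₂/2)/tan(π/4+φ₁/2)] = -0.4956, Δλ = -0.3918 → C = 218.33°
d = R·|Δφ| / |cos C| = 6363·0.42778 / 0.78444 = 3470 km

3470 km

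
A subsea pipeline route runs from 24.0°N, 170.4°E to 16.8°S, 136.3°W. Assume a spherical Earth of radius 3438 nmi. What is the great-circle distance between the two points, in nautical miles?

Haversine: a = sin²(Δφ/2)+cos φ₁ cos φ₂ sin²(Δλ/2) = 0.29745;  σ = 2·atan2(√a,√(1−a))
σ = 66.103° → d = Rσ = 3438·1.15371 = 3966 nmi

3966 nmi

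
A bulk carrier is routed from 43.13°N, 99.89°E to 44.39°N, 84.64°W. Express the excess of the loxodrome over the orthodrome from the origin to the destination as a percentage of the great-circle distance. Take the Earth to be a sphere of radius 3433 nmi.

37.2%

Great circle: σ = 1.6124 rad → d_gc = Rσ = 5535.5 nmi
Rhumb: Δφ = +0.0220, Δλ = +3.0625, Δψ = +0.0305, q = Δφ/Δψ = 0.7222 → d_rh = R√(Δφ²+q²Δλ²) = 7593.4 nmi
Excess = (7593.4 − 5535.5) / 5535.5 = 2057.9 / 5535.5 = 37.18% ≈ 37.2%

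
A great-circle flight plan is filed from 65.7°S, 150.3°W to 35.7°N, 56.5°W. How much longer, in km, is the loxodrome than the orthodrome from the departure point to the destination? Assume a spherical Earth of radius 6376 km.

298 km

Great circle: cos σ = sin φ₁ sin φ₂ + cos φ₁ cos φ₂ cos Δλ,  σ = 2.1579 rad → d_gc = 13759.1 km
Rhumb line: Δψ = +2.2036, q = Δφ/Δψ = 0.8031, d_rh = R√(Δφ²+q²Δλ²) = 14057.4 km
Excess = 14057.4 − 13759.1 = 298.3 ≈ 298 km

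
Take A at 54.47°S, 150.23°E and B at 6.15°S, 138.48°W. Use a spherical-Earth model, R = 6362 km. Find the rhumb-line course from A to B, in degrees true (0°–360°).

Δψ = ln[tan(π/4+φ₂/2)/tan(π/4+φ₁/2)] = +1.0307
Δλ = +1.2442 rad (taken the short way round)
course = atan2(Δλ, Δψ) = 50.36°

50.4°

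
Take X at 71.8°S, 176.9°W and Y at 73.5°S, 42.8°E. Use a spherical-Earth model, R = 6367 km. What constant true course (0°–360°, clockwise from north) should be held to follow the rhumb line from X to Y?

267.7°

Meridional parts: M(φ₁)=-1.8315, M(φ₂)=-1.9311 → ΔM = -0.0996;  Δλ = -2.4487 rad
tan C = Δλ / ΔM = +24.5915 → C = 267.67°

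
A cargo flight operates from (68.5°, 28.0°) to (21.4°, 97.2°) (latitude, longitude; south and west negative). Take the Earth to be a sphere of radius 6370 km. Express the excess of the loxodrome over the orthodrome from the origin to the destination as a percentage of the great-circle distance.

Great circle: σ = 1.0921 rad → d_gc = Rσ = 6956.4 km
Rhumb: Δφ = -0.8221, Δλ = +1.2078, Δψ = -1.2790, q = Δφ/Δψ = 0.6427 → d_rh = R√(Δφ²+q²Δλ²) = 7202.2 km
Excess = (7202.2 − 6956.4) / 6956.4 = 245.8 / 6956.4 = 3.53% ≈ 3.5%

3.5%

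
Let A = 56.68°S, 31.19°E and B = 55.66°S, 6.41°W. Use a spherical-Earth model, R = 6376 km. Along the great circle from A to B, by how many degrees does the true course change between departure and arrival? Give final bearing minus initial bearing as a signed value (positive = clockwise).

At departure: θ₁ = atan2(sin Δλ cos φ₂, cos φ₁ sin φ₂ − sin φ₁ cos φ₂ cos Δλ) = 256.90°
At arrival: θ₂ = atan2(sin Δλ cos φ₁, −cos φ₂ sin φ₁ + sin φ₂ cos φ₁ cos Δλ) = 288.48°
Δθ = θ₂ − θ₁ = +31.6°

+31.6°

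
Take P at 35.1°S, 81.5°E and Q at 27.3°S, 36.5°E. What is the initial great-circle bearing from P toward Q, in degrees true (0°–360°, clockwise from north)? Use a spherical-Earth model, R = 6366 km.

N = sin Δλ·cos φ₂ = -0.6283;  D = cos φ₁ sin φ₂ − sin φ₁ cos φ₂ cos Δλ = -0.0139
initial course = atan2(N, D) = 268.73°

268.7°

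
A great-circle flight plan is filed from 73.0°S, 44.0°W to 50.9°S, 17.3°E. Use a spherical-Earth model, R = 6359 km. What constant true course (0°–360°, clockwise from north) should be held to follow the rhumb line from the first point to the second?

51.0°

Δψ = ln[tan(π/4+φ₂/2)/tan(π/4+φ₁/2)] = +0.8654
Δλ = +1.0699 rad (taken the short way round)
course = atan2(Δλ, Δψ) = 51.03°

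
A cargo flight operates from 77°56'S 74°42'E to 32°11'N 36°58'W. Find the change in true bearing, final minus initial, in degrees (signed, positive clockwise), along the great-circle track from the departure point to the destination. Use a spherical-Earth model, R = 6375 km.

+90.0°

At departure: θ₁ = atan2(sin Δλ cos φ₂, cos φ₁ sin φ₂ − sin φ₁ cos φ₂ cos Δλ) = 256.13°
At arrival: θ₂ = atan2(sin Δλ cos φ₁, −cos φ₂ sin φ₁ + sin φ₂ cos φ₁ cos Δλ) = 346.13°
Δθ = θ₂ − θ₁ = +90.0°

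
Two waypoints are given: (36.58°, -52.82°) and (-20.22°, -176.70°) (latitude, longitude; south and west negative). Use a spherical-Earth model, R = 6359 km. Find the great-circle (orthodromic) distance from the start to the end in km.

Haversine: a = sin²(Δφ/2)+cos φ₁ cos φ₂ sin²(Δλ/2) = 0.81302;  σ = 2·atan2(√a,√(1−a))
σ = 128.758° → d = Rσ = 6359·2.24726 = 14290 km

14290 km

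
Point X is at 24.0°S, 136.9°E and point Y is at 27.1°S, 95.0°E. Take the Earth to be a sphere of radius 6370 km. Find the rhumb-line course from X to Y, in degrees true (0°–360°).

Meridional parts: M(φ₁)=-0.4317, M(φ₂)=-0.4917 → ΔM = -0.0600;  Δλ = -0.7313 rad
tan C = Δλ / ΔM = +12.1922 → C = 265.31°

265.3°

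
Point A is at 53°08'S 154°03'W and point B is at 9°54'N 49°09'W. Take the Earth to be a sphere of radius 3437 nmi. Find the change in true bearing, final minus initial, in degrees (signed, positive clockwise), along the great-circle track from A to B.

-58.7°

At departure: θ₁ = atan2(sin Δλ cos φ₂, cos φ₁ sin φ₂ − sin φ₁ cos φ₂ cos Δλ) = 95.97°
At arrival: θ₂ = atan2(sin Δλ cos φ₁, −cos φ₂ sin φ₁ + sin φ₂ cos φ₁ cos Δλ) = 37.28°
Δθ = θ₂ − θ₁ = -58.7°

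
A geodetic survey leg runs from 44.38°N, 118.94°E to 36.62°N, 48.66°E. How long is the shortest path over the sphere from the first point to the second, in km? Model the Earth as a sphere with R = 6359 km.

5811 km

cos σ = sin φ₁ sin φ₂ + cos φ₁ cos φ₂ cos Δλ
      = sin(44.38°)sin(36.62°) + cos(44.38°)cos(36.62°)cos(-70.28°) = 0.6108
σ = 52.355° → d = Rσ = 6359·0.91377 = 5811 km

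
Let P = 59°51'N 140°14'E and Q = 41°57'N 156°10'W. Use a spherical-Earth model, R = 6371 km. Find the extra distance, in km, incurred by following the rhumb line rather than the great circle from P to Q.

156 km

Great circle: cos σ = sin φ₁ sin φ₂ + cos φ₁ cos φ₂ cos Δλ,  σ = 0.7316 rad → d_gc = 4660.7 km
Rhumb line: Δψ = -0.5037, q = Δφ/Δψ = 0.6202, d_rh = R√(Δφ²+q²Δλ²) = 4816.5 km
Excess = 4816.5 − 4660.7 = 155.8 ≈ 156 km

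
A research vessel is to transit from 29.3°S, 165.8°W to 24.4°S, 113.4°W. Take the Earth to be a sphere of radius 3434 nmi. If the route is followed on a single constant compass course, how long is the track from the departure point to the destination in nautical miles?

Rhumb course C = atan2(Δλ, Δψ) with Δψ = ln[tan(π/4+φ₂/2)/tan(π/4+φ₁/2)] = +0.0959, Δλ = +0.9146 → C = 84.01°
d = R·|Δφ| / |cos C| = 3434·0.08552 / 0.10429 = 2816 nmi

2816 nmi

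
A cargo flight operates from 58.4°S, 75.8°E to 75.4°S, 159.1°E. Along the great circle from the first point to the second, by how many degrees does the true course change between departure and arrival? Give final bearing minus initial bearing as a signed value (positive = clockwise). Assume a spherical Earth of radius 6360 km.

-79.2°

At departure: θ₁ = atan2(sin Δλ cos φ₂, cos φ₁ sin φ₂ − sin φ₁ cos φ₂ cos Δλ) = 152.55°
At arrival: θ₂ = atan2(sin Δλ cos φ₁, −cos φ₂ sin φ₁ + sin φ₂ cos φ₁ cos Δλ) = 73.36°
Δθ = θ₂ − θ₁ = -79.2°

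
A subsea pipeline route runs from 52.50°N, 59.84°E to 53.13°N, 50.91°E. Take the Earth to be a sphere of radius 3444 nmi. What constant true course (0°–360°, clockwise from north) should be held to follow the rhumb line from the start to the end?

276.7°

Δψ = ln[tan(π/4+φ₂/2)/tan(π/4+φ₁/2)] = +0.0182
Δλ = -0.1559 rad (taken the short way round)
course = atan2(Δλ, Δψ) = 276.66°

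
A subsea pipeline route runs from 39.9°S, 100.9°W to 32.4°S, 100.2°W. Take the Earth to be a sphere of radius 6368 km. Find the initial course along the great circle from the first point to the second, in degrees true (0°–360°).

4.5°

θ = atan2( sin Δλ·cos φ₂ ,  cos φ₁ sin φ₂ − sin φ₁ cos φ₂ cos Δλ )
  = atan2(+0.0103, +0.1305) = 4.52°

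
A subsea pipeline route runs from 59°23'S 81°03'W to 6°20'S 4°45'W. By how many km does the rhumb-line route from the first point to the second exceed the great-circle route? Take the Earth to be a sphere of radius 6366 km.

Great circle: cos σ = sin φ₁ sin φ₂ + cos φ₁ cos φ₂ cos Δλ,  σ = 1.3543 rad → d_gc = 8621.4 km
Rhumb line: Δψ = +1.1849, q = Δφ/Δψ = 0.7814, d_rh = R√(Δφ²+q²Δλ²) = 8867.2 km
Excess = 8867.2 − 8621.4 = 245.8 ≈ 246 km

246 km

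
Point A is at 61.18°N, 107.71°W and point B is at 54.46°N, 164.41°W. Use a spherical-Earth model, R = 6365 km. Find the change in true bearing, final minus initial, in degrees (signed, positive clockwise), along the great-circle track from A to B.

-49.2°

At departure: θ₁ = atan2(sin Δλ cos φ₂, cos φ₁ sin φ₂ − sin φ₁ cos φ₂ cos Δλ) = 283.05°
At arrival: θ₂ = atan2(sin Δλ cos φ₁, −cos φ₂ sin φ₁ + sin φ₂ cos φ₁ cos Δλ) = 233.89°
Δθ = θ₂ − θ₁ = -49.2°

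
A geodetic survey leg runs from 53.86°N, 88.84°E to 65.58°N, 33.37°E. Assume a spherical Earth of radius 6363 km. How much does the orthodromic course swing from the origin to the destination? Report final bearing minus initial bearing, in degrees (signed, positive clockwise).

At departure: θ₁ = atan2(sin Δλ cos φ₂, cos φ₁ sin φ₂ − sin φ₁ cos φ₂ cos Δλ) = 315.60°
At arrival: θ₂ = atan2(sin Δλ cos φ₁, −cos φ₂ sin φ₁ + sin φ₂ cos φ₁ cos Δλ) = 266.53°
Δθ = θ₂ − θ₁ = -49.1°

-49.1°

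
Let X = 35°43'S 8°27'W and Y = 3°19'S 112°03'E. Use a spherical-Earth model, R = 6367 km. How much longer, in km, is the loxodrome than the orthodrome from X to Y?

Great circle: cos σ = sin φ₁ sin φ₂ + cos φ₁ cos φ₂ cos Δλ,  σ = 1.9580 rad → d_gc = 12466.7 km
Rhumb line: Δψ = +0.6103, q = Δφ/Δψ = 0.9266, d_rh = R√(Δφ²+q²Δλ²) = 12920.1 km
Excess = 12920.1 − 12466.7 = 453.4 ≈ 453 km

453 km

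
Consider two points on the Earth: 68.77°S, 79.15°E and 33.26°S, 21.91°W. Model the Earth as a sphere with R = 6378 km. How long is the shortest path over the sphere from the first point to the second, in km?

7019 km

cos σ = sin φ₁ sin φ₂ + cos φ₁ cos φ₂ cos Δλ
      = sin(-68.77°)sin(-33.26°) + cos(-68.77°)cos(-33.26°)cos(-101.06°) = 0.4531
σ = 63.055° → d = Rσ = 6378·1.10052 = 7019 km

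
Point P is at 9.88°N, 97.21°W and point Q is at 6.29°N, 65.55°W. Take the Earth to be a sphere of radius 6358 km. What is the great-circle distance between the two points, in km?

cos σ = sin φ₁ sin φ₂ + cos φ₁ cos φ₂ cos Δλ
      = sin(9.88°)sin(6.29°) + cos(9.88°)cos(6.29°)cos(31.66°) = 0.8523
σ = 31.537° → d = Rσ = 6358·0.55042 = 3500 km

3500 km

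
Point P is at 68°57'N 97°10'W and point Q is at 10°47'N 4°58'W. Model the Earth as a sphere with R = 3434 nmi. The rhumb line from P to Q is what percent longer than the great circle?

5.9%

Great circle: σ = 1.4090 rad → d_gc = Rσ = 4838.6 nmi
Rhumb: Δφ = -1.0152, Δλ = +1.6092, Δψ = -1.4938, q = Δφ/Δψ = 0.6796 → d_rh = R√(Δφ²+q²Δλ²) = 5124.2 nmi
Excess = (5124.2 − 4838.6) / 4838.6 = 285.6 / 4838.6 = 5.90% ≈ 5.9%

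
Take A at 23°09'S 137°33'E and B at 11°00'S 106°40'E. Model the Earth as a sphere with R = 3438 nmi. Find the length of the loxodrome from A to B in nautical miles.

1912 nmi

Rhumb course C = atan2(Δλ, Δψ) with Δψ = ln[tan(π/4+φ₂/2)/tan(π/4+φ₁/2)] = +0.2223, Δλ = -0.5390 → C = 292.42°
d = R·|Δφ| / |cos C| = 3438·0.21206 / 0.38131 = 1912 nmi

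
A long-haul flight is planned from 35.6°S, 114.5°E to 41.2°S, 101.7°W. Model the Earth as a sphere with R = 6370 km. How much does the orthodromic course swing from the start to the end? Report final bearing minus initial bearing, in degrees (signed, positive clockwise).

-124.5°

Initial bearing θ₁ = atan2(sin Δλ cos φ₂, cos φ₁ sin φ₂ − sin φ₁ cos φ₂ cos Δλ) = 153.44°
Final bearing θ₂ = (initial bearing from the destination back to the start) + 180° = 28.89°
Δθ = θ₂ − θ₁ = -124.5°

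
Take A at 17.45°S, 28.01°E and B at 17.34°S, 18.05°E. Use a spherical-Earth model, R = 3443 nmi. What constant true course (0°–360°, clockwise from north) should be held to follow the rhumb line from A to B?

Meridional parts: M(φ₁)=-0.3094, M(φ₂)=-0.3074 → ΔM = +0.0020;  Δλ = -0.1738 rad
tan C = Δλ / ΔM = -86.4045 → C = 270.66°

270.7°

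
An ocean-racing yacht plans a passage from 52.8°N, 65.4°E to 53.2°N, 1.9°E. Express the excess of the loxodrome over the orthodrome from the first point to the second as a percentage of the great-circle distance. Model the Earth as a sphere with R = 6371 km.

Great circle: σ = 0.6445 rad → d_gc = Rσ = 4106.1 km
Rhumb: Δφ = +0.0070, Δλ = -1.1083, Δψ = +0.0116, q = Δφ/Δψ = 0.6018 → d_rh = R√(Δφ²+q²Δλ²) = 4249.5 km
Excess = (4249.5 − 4106.1) / 4106.1 = 143.4 / 4106.1 = 3.49% ≈ 3.5%

3.5%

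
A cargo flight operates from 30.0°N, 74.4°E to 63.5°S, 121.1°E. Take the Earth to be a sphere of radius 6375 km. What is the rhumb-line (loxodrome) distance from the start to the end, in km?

Δψ = ln[tan(π/4+φ₂/2)/tan(π/4+φ₁/2)] = -1.9955;  Δφ = -1.6319 rad,  Δλ = +0.8151 rad
q = Δφ/Δψ = 0.8178
d = R·√(Δφ² + q²Δλ²) = 6375·1.76276 = 11238 km

11238 km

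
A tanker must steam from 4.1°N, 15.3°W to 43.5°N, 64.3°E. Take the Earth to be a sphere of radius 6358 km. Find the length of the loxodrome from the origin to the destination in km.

Rhumb course C = atan2(Δλ, Δψ) with Δψ = ln[tan(π/4+φ₂/2)/tan(π/4+φ₁/2)] = +0.7732, Δλ = +1.3893 → C = 60.90°
d = R·|Δφ| / |cos C| = 6358·0.68766 / 0.48631 = 8991 km

8991 km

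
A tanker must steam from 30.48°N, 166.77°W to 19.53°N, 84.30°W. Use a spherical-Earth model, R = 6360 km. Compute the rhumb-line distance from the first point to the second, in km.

8367 km

Δψ = ln[tan(π/4+φ₂/2)/tan(π/4+φ₁/2)] = -0.2113;  Δφ = -0.1911 rad,  Δλ = +1.4394 rad
q = Δφ/Δψ = 0.9043
d = R·√(Δφ² + q²Δλ²) = 6360·1.31556 = 8367 km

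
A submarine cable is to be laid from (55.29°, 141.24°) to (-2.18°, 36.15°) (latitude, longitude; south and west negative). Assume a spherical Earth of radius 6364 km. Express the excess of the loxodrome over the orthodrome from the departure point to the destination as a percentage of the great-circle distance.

4.6%

Great circle: σ = 1.7512 rad → d_gc = Rσ = 11144.5 km
Rhumb: Δφ = -1.0030, Δλ = -1.8342, Δψ = -1.2011, q = Δφ/Δψ = 0.8351 → d_rh = R√(Δφ²+q²Δλ²) = 11651.6 km
Excess = (11651.6 − 11144.5) / 11144.5 = 507.1 / 11144.5 = 4.5502% ≈ 4.6%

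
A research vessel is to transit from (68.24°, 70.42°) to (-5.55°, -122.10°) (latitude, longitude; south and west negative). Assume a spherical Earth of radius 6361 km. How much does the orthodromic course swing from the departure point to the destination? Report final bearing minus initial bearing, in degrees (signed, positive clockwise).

+160.9°

Initial bearing θ₁ = atan2(sin Δλ cos φ₂, cos φ₁ sin φ₂ − sin φ₁ cos φ₂ cos Δλ) = 13.98°
Final bearing θ₂ = (initial bearing from the destination back to the start) + 180° = 174.84°
Δθ = θ₂ − θ₁ = +160.9°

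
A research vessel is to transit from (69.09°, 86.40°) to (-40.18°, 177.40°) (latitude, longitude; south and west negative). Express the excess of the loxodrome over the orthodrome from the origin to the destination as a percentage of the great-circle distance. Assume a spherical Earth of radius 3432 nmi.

Great circle: σ = 2.2237 rad → d_gc = Rσ = 7631.6 nmi
Rhumb: Δφ = -1.9071, Δλ = +1.5882, Δψ = -2.4570, q = Δφ/Δψ = 0.7762 → d_rh = R√(Δφ²+q²Δλ²) = 7793.7 nmi
Excess = (7793.7 − 7631.6) / 7631.6 = 162.1 / 7631.6 = 2.12% ≈ 2.1%

2.1%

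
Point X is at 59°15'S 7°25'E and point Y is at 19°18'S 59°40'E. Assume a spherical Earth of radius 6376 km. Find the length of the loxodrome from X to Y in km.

Δψ = ln[tan(π/4+φ₂/2)/tan(π/4+φ₁/2)] = +0.9477;  Δφ = +0.6973 rad,  Δλ = +0.9119 rad
q = Δφ/Δψ = 0.7358
d = R·√(Δφ² + q²Δλ²) = 6376·0.96766 = 6170 km

6170 km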